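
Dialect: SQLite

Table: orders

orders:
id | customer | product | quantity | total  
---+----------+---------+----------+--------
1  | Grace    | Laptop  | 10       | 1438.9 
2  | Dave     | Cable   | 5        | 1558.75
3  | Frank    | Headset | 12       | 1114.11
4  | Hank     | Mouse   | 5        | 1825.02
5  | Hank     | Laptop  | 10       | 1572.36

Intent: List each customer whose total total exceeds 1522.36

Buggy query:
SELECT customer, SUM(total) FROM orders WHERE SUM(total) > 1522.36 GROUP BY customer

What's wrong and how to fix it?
Bug: SUM(total) is an aggregate, but WHERE filters rows before aggregation

Fix: Move the aggregate condition to a HAVING clause

Corrected query:
SELECT customer, SUM(total) FROM orders GROUP BY customer HAVING SUM(total) > 1522.36

Result:
customer | SUM(total)
---------+-----------
Dave     | 1558.75   
Hank     | 3397.38   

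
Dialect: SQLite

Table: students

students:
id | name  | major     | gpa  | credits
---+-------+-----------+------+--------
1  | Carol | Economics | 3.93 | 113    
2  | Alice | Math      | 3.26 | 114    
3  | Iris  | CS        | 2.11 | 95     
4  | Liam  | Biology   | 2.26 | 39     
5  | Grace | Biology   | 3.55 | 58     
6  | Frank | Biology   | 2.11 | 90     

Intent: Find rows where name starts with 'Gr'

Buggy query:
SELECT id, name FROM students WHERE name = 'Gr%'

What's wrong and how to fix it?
Bug: '=' compares the literal string including the % character; pattern matching needs LIKE

Fix: Use LIKE for wildcard pattern matching

Corrected query:
SELECT id, name FROM students WHERE name LIKE 'Gr%'

Result:
id | name 
---+------
5  | Grace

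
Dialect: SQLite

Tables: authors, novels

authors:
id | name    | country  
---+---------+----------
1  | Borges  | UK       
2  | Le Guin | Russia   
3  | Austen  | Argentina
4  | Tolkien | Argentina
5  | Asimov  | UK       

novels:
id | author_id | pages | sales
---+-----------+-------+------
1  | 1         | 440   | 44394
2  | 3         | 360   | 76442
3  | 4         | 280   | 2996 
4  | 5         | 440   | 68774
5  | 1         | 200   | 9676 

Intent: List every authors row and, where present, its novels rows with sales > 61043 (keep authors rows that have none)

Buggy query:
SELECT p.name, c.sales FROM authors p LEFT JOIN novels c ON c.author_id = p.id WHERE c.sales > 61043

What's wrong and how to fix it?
Bug: A WHERE condition on the right-hand table after LEFT JOIN drops unmatched parents

Fix: Put 'c.sales > 61043' in the JOIN's ON clause instead of WHERE

Corrected query:
SELECT p.name, c.sales FROM authors p LEFT JOIN novels c ON c.author_id = p.id AND c.sales > 61043

Result:
name    | sales
--------+------
Borges  | NULL 
Le Guin | NULL 
Austen  | 76442
Tolkien | NULL 
Asimov  | 68774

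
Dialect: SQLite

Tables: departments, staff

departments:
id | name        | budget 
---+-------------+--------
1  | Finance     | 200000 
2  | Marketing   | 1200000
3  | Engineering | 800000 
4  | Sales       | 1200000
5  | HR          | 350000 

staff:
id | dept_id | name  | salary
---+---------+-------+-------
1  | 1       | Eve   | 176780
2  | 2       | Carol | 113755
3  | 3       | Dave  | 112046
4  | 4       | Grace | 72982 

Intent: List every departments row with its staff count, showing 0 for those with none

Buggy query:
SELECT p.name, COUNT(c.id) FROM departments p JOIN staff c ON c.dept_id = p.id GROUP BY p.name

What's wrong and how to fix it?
Bug: INNER JOIN drops departments rows that have no matching staff rows

Fix: Use LEFT JOIN so parents without children still appear (COUNT(c.id) gives 0)

Corrected query:
SELECT p.name, COUNT(c.id) FROM departments p LEFT JOIN staff c ON c.dept_id = p.id GROUP BY p.name

Result:
name        | COUNT(c.id)
------------+------------
Engineering | 1          
Finance     | 1          
HR          | 0          
Marketing   | 1          
Sales       | 1          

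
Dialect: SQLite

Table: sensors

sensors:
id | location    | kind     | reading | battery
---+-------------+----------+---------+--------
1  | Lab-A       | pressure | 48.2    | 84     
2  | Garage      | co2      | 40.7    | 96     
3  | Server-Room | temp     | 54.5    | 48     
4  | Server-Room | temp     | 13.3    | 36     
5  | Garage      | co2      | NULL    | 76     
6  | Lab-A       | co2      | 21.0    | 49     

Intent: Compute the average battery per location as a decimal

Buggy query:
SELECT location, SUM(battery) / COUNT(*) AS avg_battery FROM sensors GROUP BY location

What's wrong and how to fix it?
Bug: Both operands are integers, so '/' performs integer division and truncates

Fix: Cast one side to REAL so the division keeps the fractional part

Corrected query:
SELECT location, SUM(battery) * 1.0 / COUNT(*) AS avg_battery FROM sensors GROUP BY location

Result:
location    | avg_battery
------------+------------
Garage      | 86         
Lab-A       | 66.5       
Server-Room | 42         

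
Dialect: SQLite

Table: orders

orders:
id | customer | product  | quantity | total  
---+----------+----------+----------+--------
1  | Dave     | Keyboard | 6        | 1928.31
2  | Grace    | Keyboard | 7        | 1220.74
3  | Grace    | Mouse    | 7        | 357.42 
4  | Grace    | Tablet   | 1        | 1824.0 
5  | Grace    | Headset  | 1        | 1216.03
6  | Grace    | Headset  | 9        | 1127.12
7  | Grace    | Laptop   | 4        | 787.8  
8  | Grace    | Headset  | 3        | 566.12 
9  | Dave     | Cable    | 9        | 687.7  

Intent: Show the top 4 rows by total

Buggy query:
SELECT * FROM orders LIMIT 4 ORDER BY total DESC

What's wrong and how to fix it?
Bug: LIMIT must come after ORDER BY

Fix: Sort with ORDER BY, then apply LIMIT

Corrected query:
SELECT * FROM orders ORDER BY total DESC LIMIT 4

Result:
id | customer | product  | quantity | total  
---+----------+----------+----------+--------
1  | Dave     | Keyboard | 6        | 1928.31
4  | Grace    | Tablet   | 1        | 1824   
2  | Grace    | Keyboard | 7        | 1220.74
5  | Grace    | Headset  | 1        | 1216.03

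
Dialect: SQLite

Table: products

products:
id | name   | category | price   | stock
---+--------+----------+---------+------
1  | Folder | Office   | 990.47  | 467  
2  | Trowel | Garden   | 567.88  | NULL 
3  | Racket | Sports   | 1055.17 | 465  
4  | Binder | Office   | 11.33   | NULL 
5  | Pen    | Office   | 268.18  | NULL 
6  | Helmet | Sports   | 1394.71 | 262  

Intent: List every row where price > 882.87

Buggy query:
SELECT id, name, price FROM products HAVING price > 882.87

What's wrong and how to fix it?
Bug: HAVING filters the output of aggregation, but this query has no GROUP BY and no aggregate functions, so SQLite rejects it (HAVING clause on a non-aggregate query); the condition here is per row

Fix: Use WHERE for row-level filtering

Corrected query:
SELECT id, name, price FROM products WHERE price > 882.87

Result:
id | name   | price  
---+--------+--------
1  | Folder | 990.47 
3  | Racket | 1055.17
6  | Helmet | 1394.71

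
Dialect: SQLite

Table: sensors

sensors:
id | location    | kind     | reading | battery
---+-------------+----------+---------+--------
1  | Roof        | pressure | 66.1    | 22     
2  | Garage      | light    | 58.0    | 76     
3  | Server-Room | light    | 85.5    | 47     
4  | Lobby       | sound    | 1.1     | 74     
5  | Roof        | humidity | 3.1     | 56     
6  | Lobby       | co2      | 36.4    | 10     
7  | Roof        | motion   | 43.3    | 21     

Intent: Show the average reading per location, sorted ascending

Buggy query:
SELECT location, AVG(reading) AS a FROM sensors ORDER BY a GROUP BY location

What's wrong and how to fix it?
Bug: GROUP BY must precede ORDER BY

Fix: Move ORDER BY to the end, after GROUP BY

Corrected query:
SELECT location, AVG(reading) AS a FROM sensors GROUP BY location ORDER BY a

Result:
location    | a    
------------+------
Lobby       | 18.75
Roof        | 37.5 
Garage      | 58   
Server-Room | 85.5 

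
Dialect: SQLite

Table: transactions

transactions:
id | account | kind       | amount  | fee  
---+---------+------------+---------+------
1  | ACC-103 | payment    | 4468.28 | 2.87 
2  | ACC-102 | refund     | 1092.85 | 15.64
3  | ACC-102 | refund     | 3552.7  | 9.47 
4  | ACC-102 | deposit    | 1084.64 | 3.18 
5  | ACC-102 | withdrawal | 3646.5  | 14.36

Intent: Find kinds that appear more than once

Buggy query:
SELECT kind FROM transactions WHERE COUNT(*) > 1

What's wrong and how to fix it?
Bug: WHERE can't reference COUNT(*); aggregates are computed after WHERE

Fix: GROUP BY kind, then filter groups with HAVING COUNT(*) > 1

Corrected query:
SELECT kind FROM transactions GROUP BY kind HAVING COUNT(*) > 1

Result:
kind  
------
refund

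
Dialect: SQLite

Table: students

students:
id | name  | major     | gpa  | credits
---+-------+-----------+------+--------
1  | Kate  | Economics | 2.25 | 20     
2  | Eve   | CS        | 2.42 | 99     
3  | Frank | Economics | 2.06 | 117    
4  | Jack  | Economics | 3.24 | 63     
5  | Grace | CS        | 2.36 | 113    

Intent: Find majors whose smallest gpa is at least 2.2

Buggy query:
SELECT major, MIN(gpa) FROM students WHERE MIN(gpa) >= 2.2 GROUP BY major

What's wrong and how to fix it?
Bug: MIN() in WHERE is a misuse of aggregate

Fix: Use HAVING for the per-group MIN condition

Corrected query:
SELECT major, MIN(gpa) FROM students GROUP BY major HAVING MIN(gpa) >= 2.2

Result:
major | MIN(gpa)
------+---------
CS    | 2.36    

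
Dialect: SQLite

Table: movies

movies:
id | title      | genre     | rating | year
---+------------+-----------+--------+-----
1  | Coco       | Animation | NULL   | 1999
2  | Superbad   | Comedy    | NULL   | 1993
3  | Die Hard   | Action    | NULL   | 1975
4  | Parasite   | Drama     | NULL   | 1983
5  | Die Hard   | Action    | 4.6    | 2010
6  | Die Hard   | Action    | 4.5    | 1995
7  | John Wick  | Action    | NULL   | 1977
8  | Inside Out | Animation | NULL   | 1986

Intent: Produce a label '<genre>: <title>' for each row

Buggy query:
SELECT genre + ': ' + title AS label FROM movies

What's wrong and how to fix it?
Bug: SQLite uses || for string concatenation; + coerces text to numbers (yielding 0)

Fix: Use the || operator for string concatenation

Corrected query:
SELECT genre || ': ' || title AS label FROM movies

Result:
label                
---------------------
Animation: Coco      
Comedy: Superbad     
Action: Die Hard     
Drama: Parasite      
Action: Die Hard     
Action: Die Hard     
Action: John Wick    
Animation: Inside Out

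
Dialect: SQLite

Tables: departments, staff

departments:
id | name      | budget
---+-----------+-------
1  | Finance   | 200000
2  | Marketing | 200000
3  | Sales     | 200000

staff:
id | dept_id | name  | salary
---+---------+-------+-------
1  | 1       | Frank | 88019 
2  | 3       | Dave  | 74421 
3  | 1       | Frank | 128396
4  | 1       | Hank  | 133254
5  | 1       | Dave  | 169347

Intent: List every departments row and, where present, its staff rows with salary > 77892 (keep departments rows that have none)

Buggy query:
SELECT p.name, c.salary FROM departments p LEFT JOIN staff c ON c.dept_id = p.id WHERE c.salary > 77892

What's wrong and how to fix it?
Bug: Filtering c.salary in WHERE discards the NULL rows produced by LEFT JOIN, turning it into an inner join

Fix: Put 'c.salary > 77892' in the JOIN's ON clause instead of WHERE

Corrected query:
SELECT p.name, c.salary FROM departments p LEFT JOIN staff c ON c.dept_id = p.id AND c.salary > 77892

Result:
name      | salary
----------+-------
Finance   | 88019 
Finance   | 128396
Finance   | 133254
Finance   | 169347
Marketing | NULL  
Sales     | NULL  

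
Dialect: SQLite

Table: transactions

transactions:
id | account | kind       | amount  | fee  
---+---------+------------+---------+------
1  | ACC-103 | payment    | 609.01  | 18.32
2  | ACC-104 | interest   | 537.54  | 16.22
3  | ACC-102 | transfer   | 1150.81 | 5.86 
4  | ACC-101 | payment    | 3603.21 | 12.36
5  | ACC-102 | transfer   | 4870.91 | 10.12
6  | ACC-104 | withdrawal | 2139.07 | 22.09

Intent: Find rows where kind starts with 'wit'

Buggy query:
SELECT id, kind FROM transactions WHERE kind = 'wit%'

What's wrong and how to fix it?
Bug: '=' compares the literal string including the % character; pattern matching needs LIKE

Fix: Use LIKE for wildcard pattern matching

Corrected query:
SELECT id, kind FROM transactions WHERE kind LIKE 'wit%'

Result:
id | kind      
---+-----------
6  | withdrawal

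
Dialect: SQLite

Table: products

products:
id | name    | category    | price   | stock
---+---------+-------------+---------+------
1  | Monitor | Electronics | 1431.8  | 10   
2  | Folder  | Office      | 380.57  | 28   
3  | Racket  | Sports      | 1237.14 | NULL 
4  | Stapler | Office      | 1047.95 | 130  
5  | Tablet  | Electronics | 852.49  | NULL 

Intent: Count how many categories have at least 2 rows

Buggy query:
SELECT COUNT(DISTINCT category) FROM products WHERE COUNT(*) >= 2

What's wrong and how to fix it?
Bug: WHERE filters individual rows, not groups, so a group-level COUNT is invalid there

Fix: Use a subquery that GROUPs and filters with HAVING, then count its rows

Corrected query:
SELECT COUNT(*) FROM (SELECT category FROM products GROUP BY category HAVING COUNT(*) >= 2)

Result:
COUNT(*)
--------
2       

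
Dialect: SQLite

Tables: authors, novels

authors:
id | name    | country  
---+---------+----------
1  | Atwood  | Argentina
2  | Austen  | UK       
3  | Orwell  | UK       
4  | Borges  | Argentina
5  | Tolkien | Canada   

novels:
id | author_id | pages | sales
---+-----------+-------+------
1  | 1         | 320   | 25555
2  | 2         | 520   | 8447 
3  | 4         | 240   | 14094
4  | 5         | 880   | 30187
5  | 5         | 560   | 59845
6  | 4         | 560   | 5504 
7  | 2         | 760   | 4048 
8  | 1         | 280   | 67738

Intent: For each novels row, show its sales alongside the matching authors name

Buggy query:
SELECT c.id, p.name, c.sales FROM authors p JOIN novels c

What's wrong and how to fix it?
Bug: Missing join condition: each novels row is matched to all authors rows instead of just its own

Fix: Add ON c.author_id = p.id to the JOIN

Corrected query:
SELECT c.id, p.name, c.sales FROM authors p JOIN novels c ON c.author_id = p.id

Result:
id | name    | sales
---+---------+------
1  | Atwood  | 25555
2  | Austen  | 8447 
3  | Borges  | 14094
4  | Tolkien | 30187
5  | Tolkien | 59845
6  | Borges  | 5504 
7  | Austen  | 4048 
8  | Atwood  | 67738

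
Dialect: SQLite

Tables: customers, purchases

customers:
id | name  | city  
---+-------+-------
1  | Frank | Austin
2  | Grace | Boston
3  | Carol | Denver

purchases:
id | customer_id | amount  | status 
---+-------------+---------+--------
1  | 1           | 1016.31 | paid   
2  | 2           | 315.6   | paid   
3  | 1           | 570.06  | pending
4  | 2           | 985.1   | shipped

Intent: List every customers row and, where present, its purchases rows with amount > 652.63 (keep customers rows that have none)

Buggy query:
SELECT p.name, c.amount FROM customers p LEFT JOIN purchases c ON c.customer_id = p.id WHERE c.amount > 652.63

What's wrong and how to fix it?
Bug: A WHERE condition on the right-hand table after LEFT JOIN drops unmatched parents

Fix: Move the right-table condition into the ON clause so unmatched parents are kept

Corrected query:
SELECT p.name, c.amount FROM customers p LEFT JOIN purchases c ON c.customer_id = p.id AND c.amount > 652.63

Result:
name  | amount 
------+--------
Frank | 1016.31
Grace | 985.1  
Carol | NULL   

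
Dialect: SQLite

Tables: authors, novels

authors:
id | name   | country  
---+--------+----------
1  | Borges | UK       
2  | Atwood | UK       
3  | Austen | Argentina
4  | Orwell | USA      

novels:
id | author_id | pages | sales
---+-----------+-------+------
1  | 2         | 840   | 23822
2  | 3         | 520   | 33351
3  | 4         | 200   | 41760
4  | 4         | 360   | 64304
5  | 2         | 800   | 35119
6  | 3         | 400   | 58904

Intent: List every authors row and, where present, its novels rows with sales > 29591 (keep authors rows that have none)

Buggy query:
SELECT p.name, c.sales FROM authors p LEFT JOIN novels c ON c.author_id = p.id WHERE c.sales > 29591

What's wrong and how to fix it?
Bug: A WHERE condition on the right-hand table after LEFT JOIN drops unmatched parents

Fix: Move the right-table condition into the ON clause so unmatched parents are kept

Corrected query:
SELECT p.name, c.sales FROM authors p LEFT JOIN novels c ON c.author_id = p.id AND c.sales > 29591

Result:
name   | sales
-------+------
Borges | NULL 
Atwood | 35119
Austen | 33351
Austen | 58904
Orwell | 41760
Orwell | 64304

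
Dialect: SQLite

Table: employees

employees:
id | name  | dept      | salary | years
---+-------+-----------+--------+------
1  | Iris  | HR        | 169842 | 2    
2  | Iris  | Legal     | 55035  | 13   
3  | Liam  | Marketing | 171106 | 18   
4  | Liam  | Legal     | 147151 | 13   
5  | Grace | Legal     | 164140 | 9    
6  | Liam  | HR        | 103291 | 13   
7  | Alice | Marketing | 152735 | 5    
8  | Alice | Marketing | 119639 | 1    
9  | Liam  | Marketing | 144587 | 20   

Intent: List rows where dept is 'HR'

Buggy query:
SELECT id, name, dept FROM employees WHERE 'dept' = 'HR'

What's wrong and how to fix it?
Bug: Single quotes denote string literals in SQL; the column name is being compared as a constant string

Fix: Reference the column as dept without single quotes

Corrected query:
SELECT id, name, dept FROM employees WHERE dept = 'HR'

Result:
id | name | dept
---+------+-----
1  | Iris | HR  
6  | Liam | HR  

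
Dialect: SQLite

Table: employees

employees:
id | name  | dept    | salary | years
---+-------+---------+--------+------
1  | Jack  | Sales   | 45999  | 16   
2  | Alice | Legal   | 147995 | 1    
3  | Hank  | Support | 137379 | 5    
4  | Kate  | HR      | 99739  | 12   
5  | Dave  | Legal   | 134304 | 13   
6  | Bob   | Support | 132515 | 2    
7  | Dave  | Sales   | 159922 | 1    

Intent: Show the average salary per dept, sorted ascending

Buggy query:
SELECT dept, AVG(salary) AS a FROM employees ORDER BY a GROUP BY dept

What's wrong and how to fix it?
Bug: GROUP BY must precede ORDER BY

Fix: Move ORDER BY to the end, after GROUP BY

Corrected query:
SELECT dept, AVG(salary) AS a FROM employees GROUP BY dept ORDER BY a

Result:
dept    | a       
--------+---------
HR      | 99739   
Sales   | 102960.5
Support | 134947  
Legal   | 141149.5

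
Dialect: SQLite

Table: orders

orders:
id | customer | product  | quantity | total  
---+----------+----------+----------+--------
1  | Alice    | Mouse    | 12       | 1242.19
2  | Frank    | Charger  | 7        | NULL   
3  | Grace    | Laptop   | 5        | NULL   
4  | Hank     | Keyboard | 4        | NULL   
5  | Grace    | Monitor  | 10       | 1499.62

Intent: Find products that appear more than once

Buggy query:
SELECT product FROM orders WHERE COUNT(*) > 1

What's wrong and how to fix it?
Bug: WHERE can't reference COUNT(*); aggregates are computed after WHERE

Fix: Group first, then use HAVING for the count condition

Corrected query:
SELECT product FROM orders GROUP BY product HAVING COUNT(*) > 1

Result:
(no rows)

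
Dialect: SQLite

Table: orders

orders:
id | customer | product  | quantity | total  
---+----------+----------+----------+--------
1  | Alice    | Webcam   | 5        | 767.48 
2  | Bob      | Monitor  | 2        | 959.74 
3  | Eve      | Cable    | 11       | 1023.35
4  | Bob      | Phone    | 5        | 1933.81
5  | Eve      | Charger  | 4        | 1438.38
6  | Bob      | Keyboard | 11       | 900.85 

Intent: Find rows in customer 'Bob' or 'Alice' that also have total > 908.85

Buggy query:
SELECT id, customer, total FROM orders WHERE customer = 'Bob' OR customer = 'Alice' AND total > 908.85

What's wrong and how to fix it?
Bug: AND binds tighter than OR, so this parses as customer = 'Bob' OR (customer = 'Alice' AND total > 908.85)

Fix: Group the OR with parentheses (or use IN), then AND the threshold

Corrected query:
SELECT id, customer, total FROM orders WHERE (customer = 'Bob' OR customer = 'Alice') AND total > 908.85

Result:
id | customer | total  
---+----------+--------
2  | Bob      | 959.74 
4  | Bob      | 1933.81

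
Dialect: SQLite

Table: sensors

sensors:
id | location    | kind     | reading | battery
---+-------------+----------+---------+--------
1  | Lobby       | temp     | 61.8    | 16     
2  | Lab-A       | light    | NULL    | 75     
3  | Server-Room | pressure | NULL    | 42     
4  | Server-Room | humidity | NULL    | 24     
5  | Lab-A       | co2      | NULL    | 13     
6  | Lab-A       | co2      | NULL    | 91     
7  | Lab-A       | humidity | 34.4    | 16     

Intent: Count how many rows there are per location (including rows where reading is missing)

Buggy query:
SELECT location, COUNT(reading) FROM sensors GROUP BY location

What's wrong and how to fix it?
Bug: COUNT(reading) skips NULLs, so groups with missing reading are undercounted

Fix: Replace COUNT(reading) with COUNT(*)

Corrected query:
SELECT location, COUNT(*) FROM sensors GROUP BY location

Result:
location    | COUNT(*)
------------+---------
Lab-A       | 4       
Lobby       | 1       
Server-Room | 2       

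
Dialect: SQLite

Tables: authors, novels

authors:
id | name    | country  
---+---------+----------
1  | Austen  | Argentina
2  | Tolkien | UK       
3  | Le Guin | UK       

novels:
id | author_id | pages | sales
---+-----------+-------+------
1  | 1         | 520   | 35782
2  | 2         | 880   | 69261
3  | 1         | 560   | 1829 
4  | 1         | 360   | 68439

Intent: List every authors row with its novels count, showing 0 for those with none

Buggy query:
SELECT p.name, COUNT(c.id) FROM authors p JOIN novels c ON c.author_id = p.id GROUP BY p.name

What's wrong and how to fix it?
Bug: INNER JOIN drops authors rows that have no matching novels rows

Fix: Switch to LEFT JOIN to retain unmatched parent rows

Corrected query:
SELECT p.name, COUNT(c.id) FROM authors p LEFT JOIN novels c ON c.author_id = p.id GROUP BY p.name

Result:
name    | COUNT(c.id)
--------+------------
Austen  | 3          
Le Guin | 0          
Tolkien | 1          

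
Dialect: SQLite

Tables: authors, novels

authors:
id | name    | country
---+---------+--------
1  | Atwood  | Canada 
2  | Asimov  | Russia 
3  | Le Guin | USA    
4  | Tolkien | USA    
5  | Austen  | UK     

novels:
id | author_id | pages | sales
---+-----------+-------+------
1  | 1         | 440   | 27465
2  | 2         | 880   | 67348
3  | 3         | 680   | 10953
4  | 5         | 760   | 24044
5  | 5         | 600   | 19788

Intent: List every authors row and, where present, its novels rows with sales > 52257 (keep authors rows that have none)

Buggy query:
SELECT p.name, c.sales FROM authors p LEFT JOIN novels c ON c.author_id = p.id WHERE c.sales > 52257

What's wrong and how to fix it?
Bug: A WHERE condition on the right-hand table after LEFT JOIN drops unmatched parents

Fix: Put 'c.sales > 52257' in the JOIN's ON clause instead of WHERE

Corrected query:
SELECT p.name, c.sales FROM authors p LEFT JOIN novels c ON c.author_id = p.id AND c.sales > 52257

Result:
name    | sales
--------+------
Atwood  | NULL 
Asimov  | 67348
Le Guin | NULL 
Tolkien | NULL 
Austen  | NULL 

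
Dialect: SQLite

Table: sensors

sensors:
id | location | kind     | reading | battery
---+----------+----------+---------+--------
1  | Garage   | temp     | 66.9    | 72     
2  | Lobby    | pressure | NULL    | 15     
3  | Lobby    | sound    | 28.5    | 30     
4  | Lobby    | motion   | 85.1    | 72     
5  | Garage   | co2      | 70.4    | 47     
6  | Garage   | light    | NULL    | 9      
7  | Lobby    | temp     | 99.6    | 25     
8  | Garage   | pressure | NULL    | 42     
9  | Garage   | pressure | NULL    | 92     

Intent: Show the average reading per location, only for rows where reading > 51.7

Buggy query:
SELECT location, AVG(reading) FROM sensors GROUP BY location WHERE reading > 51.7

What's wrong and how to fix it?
Bug: WHERE cannot follow GROUP BY

Fix: Place WHERE between FROM and GROUP BY

Corrected query:
SELECT location, AVG(reading) FROM sensors WHERE reading > 51.7 GROUP BY location

Result:
location | AVG(reading)
---------+-------------
Garage   | 68.65       
Lobby    | 92.35       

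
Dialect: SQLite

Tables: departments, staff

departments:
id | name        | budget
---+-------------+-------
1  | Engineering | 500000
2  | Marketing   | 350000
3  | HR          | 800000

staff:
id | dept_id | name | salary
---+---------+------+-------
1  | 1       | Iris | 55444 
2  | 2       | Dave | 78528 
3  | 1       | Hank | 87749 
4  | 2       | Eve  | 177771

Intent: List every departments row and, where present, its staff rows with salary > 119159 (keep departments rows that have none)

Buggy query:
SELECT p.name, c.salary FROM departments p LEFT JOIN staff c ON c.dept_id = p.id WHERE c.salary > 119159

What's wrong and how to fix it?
Bug: Filtering c.salary in WHERE discards the NULL rows produced by LEFT JOIN, turning it into an inner join

Fix: Move the right-table condition into the ON clause so unmatched parents are kept

Corrected query:
SELECT p.name, c.salary FROM departments p LEFT JOIN staff c ON c.dept_id = p.id AND c.salary > 119159

Result:
name        | salary
------------+-------
Engineering | NULL  
Marketing   | 177771
HR          | NULL  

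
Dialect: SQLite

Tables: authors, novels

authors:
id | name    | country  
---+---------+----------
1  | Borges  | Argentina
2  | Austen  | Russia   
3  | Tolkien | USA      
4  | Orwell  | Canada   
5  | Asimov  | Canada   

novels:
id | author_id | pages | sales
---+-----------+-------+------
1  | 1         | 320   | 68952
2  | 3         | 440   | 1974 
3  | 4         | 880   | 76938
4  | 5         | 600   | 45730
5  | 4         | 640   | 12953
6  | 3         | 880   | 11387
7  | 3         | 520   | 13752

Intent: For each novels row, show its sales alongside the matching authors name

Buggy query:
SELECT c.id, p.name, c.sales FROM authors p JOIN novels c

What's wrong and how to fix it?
Bug: Missing join condition: each novels row is matched to all authors rows instead of just its own

Fix: Specify the join condition linking the foreign key to the parent id

Corrected query:
SELECT c.id, p.name, c.sales FROM authors p JOIN novels c ON c.author_id = p.id

Result:
id | name    | sales
---+---------+------
1  | Borges  | 68952
2  | Tolkien | 1974 
3  | Orwell  | 76938
4  | Asimov  | 45730
5  | Orwell  | 12953
6  | Tolkien | 11387
7  | Tolkien | 13752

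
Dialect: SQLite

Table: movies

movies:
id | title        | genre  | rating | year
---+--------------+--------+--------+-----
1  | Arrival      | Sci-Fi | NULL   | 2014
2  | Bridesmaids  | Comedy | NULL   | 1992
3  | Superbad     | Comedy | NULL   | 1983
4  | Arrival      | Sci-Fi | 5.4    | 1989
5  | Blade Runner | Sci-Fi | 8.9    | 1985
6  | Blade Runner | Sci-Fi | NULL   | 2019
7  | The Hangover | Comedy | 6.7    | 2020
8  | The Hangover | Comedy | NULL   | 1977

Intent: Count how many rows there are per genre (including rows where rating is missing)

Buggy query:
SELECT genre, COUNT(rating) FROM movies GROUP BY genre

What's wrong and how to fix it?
Bug: COUNT(column) counts non-NULL values only; rows with NULL rating aren't counted

Fix: Use COUNT(*) to count all rows regardless of NULL

Corrected query:
SELECT genre, COUNT(*) FROM movies GROUP BY genre

Result:
genre  | COUNT(*)
-------+---------
Comedy | 4       
Sci-Fi | 4       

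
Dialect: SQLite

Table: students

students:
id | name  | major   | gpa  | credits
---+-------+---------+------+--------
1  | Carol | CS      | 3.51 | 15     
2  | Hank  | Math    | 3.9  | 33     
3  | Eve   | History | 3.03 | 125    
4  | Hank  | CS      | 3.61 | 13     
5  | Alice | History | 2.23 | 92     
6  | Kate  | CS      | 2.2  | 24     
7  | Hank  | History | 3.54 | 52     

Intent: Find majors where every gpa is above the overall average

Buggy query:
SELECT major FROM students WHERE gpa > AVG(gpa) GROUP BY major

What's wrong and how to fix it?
Bug: AVG() is an aggregate; it can't sit directly in WHERE

Fix: Use a subquery for AVG and a HAVING MIN(...) filter so the condition holds for every row in the group

Corrected query:
SELECT major FROM students GROUP BY major HAVING MIN(gpa) > (SELECT AVG(gpa) FROM students)

Result:
major
-----
Math 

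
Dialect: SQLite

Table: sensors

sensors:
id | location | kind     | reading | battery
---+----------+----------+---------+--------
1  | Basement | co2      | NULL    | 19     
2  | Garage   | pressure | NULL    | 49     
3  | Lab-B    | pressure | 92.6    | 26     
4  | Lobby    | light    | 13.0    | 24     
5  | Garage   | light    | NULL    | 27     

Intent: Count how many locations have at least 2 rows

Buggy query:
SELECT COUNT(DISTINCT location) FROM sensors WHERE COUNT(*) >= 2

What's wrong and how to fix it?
Bug: COUNT(*) cannot appear in WHERE; the per-group count doesn't exist yet

Fix: Use a subquery that GROUPs and filters with HAVING, then count its rows

Corrected query:
SELECT COUNT(*) FROM (SELECT location FROM sensors GROUP BY location HAVING COUNT(*) >= 2)

Result:
COUNT(*)
--------
1       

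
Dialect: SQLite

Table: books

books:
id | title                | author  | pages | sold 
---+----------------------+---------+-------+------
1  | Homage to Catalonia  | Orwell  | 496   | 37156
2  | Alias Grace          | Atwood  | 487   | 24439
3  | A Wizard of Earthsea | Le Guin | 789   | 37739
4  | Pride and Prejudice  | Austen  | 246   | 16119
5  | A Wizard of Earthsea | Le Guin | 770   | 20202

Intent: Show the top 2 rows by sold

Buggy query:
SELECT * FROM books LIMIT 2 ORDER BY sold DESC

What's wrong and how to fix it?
Bug: ORDER BY cannot follow LIMIT; LIMIT is the final clause

Fix: Swap the clauses: ORDER BY first, then LIMIT

Corrected query:
SELECT * FROM books ORDER BY sold DESC LIMIT 2

Result:
id | title                | author  | pages | sold 
---+----------------------+---------+-------+------
3  | A Wizard of Earthsea | Le Guin | 789   | 37739
1  | Homage to Catalonia  | Orwell  | 496   | 37156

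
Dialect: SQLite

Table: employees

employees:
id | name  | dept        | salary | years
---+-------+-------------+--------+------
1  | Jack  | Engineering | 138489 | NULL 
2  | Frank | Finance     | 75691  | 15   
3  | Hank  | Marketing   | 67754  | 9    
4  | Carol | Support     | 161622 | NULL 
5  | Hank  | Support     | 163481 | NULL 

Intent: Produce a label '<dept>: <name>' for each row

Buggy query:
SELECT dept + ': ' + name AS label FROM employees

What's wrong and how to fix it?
Bug: SQLite uses || for string concatenation; + coerces text to numbers (yielding 0)

Fix: Use the || operator for string concatenation

Corrected query:
SELECT dept || ': ' || name AS label FROM employees

Result:
label            
-----------------
Engineering: Jack
Finance: Frank   
Marketing: Hank  
Support: Carol   
Support: Hank    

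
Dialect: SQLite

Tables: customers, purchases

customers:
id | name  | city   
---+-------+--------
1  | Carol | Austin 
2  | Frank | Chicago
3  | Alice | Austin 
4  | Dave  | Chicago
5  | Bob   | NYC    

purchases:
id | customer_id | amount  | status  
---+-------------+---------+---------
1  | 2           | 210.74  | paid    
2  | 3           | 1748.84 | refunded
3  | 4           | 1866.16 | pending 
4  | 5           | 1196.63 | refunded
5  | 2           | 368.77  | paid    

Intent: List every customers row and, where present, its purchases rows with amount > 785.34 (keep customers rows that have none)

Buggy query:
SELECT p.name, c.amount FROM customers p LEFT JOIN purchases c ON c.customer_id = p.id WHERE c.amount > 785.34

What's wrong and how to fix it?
Bug: A WHERE condition on the right-hand table after LEFT JOIN drops unmatched parents

Fix: Move the right-table condition into the ON clause so unmatched parents are kept

Corrected query:
SELECT p.name, c.amount FROM customers p LEFT JOIN purchases c ON c.customer_id = p.id AND c.amount > 785.34

Result:
name  | amount 
------+--------
Carol | NULL   
Frank | NULL   
Alice | 1748.84
Dave  | 1866.16
Bob   | 1196.63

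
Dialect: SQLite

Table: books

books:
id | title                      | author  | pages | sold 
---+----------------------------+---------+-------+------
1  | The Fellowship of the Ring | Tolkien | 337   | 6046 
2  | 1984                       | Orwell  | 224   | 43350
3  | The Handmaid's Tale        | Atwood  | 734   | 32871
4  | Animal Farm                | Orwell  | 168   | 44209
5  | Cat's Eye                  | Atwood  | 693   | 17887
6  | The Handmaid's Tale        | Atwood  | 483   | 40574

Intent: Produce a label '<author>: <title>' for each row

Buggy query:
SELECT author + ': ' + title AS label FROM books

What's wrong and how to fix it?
Bug: '+' is numeric addition; on text columns SQLite converts them to 0 instead of concatenating

Fix: Use the || operator for string concatenation

Corrected query:
SELECT author || ': ' || title AS label FROM books

Result:
label                              
-----------------------------------
Tolkien: The Fellowship of the Ring
Orwell: 1984                       
Atwood: The Handmaid's Tale        
Orwell: Animal Farm                
Atwood: Cat's Eye                  
Atwood: The Handmaid's Tale        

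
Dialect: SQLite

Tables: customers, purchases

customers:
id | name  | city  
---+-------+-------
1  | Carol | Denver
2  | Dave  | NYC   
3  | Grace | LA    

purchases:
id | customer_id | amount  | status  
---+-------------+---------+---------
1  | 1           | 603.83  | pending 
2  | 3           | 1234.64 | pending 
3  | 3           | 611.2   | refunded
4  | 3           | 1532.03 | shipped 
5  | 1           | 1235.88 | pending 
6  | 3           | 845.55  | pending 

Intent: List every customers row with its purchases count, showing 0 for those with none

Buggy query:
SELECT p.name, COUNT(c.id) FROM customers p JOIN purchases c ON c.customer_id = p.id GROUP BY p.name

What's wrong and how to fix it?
Bug: INNER JOIN drops customers rows that have no matching purchases rows

Fix: Switch to LEFT JOIN to retain unmatched parent rows

Corrected query:
SELECT p.name, COUNT(c.id) FROM customers p LEFT JOIN purchases c ON c.customer_id = p.id GROUP BY p.name

Result:
name  | COUNT(c.id)
------+------------
Carol | 2          
Dave  | 0          
Grace | 4          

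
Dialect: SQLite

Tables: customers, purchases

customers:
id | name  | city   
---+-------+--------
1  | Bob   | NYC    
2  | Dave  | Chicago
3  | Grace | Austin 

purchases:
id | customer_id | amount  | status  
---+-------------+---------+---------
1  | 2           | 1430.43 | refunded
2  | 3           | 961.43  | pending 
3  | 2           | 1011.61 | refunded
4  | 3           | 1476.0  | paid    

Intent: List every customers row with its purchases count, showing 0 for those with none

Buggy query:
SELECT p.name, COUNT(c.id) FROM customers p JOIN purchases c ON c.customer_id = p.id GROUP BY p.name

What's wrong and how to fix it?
Bug: An inner join excludes parents with zero children

Fix: Use LEFT JOIN so parents without children still appear (COUNT(c.id) gives 0)

Corrected query:
SELECT p.name, COUNT(c.id) FROM customers p LEFT JOIN purchases c ON c.customer_id = p.id GROUP BY p.name

Result:
name  | COUNT(c.id)
------+------------
Bob   | 0          
Dave  | 2          
Grace | 2          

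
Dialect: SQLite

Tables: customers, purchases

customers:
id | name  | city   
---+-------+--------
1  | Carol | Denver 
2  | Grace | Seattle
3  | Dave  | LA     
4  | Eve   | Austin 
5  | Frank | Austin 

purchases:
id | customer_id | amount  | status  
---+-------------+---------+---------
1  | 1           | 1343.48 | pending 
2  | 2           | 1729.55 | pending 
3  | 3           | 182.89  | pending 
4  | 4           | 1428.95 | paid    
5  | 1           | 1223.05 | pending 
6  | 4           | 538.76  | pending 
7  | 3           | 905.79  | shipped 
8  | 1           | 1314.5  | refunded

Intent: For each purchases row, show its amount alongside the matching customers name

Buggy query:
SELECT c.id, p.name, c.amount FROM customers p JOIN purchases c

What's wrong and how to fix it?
Bug: JOIN with no ON clause produces a cartesian product; every purchases row pairs with every customers row

Fix: Add ON c.customer_id = p.id to the JOIN

Corrected query:
SELECT c.id, p.name, c.amount FROM customers p JOIN purchases c ON c.customer_id = p.id

Result:
id | name  | amount 
---+-------+--------
1  | Carol | 1343.48
2  | Grace | 1729.55
3  | Dave  | 182.89 
4  | Eve   | 1428.95
5  | Carol | 1223.05
6  | Eve   | 538.76 
7  | Dave  | 905.79 
8  | Carol | 1314.5 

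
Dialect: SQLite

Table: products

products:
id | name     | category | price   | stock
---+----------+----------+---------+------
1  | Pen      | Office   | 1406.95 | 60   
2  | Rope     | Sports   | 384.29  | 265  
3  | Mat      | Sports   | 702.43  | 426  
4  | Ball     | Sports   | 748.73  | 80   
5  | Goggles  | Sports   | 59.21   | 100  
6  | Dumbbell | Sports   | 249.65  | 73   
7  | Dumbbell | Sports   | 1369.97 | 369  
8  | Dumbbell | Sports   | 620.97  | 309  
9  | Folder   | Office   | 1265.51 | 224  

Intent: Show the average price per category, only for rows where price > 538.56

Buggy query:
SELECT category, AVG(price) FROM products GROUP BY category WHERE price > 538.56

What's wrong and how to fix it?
Bug: WHERE cannot follow GROUP BY

Fix: Move the WHERE clause before GROUP BY

Corrected query:
SELECT category, AVG(price) FROM products WHERE price > 538.56 GROUP BY category

Result:
category | AVG(price)
---------+-----------
Office   | 1336.23   
Sports   | 860.525   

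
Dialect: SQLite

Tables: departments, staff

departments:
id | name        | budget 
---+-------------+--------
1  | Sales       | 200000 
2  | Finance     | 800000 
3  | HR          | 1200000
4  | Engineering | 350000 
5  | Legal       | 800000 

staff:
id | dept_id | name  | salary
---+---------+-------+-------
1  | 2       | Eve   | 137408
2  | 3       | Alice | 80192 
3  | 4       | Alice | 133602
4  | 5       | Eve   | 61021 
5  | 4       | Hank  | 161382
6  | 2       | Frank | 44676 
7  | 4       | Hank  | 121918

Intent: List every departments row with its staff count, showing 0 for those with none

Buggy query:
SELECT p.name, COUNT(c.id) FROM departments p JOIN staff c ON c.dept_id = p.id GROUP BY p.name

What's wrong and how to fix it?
Bug: An inner join excludes parents with zero children

Fix: Use LEFT JOIN so parents without children still appear (COUNT(c.id) gives 0)

Corrected query:
SELECT p.name, COUNT(c.id) FROM departments p LEFT JOIN staff c ON c.dept_id = p.id GROUP BY p.name

Result:
name        | COUNT(c.id)
------------+------------
Engineering | 3          
Finance     | 2          
HR          | 1          
Legal       | 1          
Sales       | 0          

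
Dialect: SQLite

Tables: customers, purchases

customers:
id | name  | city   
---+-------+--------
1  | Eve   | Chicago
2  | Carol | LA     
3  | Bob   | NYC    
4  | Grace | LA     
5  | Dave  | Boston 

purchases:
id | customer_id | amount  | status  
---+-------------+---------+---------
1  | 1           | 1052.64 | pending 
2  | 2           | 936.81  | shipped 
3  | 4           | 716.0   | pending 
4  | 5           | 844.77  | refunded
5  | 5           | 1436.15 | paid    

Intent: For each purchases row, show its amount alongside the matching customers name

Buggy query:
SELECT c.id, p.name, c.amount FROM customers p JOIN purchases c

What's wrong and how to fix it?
Bug: Missing join condition: each purchases row is matched to all customers rows instead of just its own

Fix: Specify the join condition linking the foreign key to the parent id

Corrected query:
SELECT c.id, p.name, c.amount FROM customers p JOIN purchases c ON c.customer_id = p.id

Result:
id | name  | amount 
---+-------+--------
1  | Eve   | 1052.64
2  | Carol | 936.81 
3  | Grace | 716    
4  | Dave  | 844.77 
5  | Dave  | 1436.15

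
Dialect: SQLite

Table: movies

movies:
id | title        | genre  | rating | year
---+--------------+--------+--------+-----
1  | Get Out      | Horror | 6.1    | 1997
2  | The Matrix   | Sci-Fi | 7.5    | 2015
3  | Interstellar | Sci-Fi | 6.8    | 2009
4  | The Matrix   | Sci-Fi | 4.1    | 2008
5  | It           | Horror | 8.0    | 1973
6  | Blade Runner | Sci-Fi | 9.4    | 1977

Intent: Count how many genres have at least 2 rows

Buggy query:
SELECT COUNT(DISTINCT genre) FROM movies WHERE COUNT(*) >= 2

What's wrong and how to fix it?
Bug: WHERE filters individual rows, not groups, so a group-level COUNT is invalid there

Fix: Use a subquery that GROUPs and filters with HAVING, then count its rows

Corrected query:
SELECT COUNT(*) FROM (SELECT genre FROM movies GROUP BY genre HAVING COUNT(*) >= 2)

Result:
COUNT(*)
--------
2       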